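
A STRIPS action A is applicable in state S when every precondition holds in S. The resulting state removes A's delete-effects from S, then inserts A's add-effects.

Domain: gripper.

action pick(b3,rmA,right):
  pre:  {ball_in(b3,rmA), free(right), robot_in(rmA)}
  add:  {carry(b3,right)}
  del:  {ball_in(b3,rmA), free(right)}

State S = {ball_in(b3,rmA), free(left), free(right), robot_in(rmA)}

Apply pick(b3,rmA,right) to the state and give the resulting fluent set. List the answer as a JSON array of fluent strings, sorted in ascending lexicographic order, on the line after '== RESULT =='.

Compute (S \ del) ∪ add:
  pre ⊆ S: {ball_in(b3,rmA), free(right), robot_in(rmA)} ⊆ S  — applicable
  S \ del = {free(left), robot_in(rmA)}
  ∪ add   = {carry(b3,right), free(left), robot_in(rmA)}

== RESULT ==
["carry(b3,right)", "free(left)", "robot_in(rmA)"]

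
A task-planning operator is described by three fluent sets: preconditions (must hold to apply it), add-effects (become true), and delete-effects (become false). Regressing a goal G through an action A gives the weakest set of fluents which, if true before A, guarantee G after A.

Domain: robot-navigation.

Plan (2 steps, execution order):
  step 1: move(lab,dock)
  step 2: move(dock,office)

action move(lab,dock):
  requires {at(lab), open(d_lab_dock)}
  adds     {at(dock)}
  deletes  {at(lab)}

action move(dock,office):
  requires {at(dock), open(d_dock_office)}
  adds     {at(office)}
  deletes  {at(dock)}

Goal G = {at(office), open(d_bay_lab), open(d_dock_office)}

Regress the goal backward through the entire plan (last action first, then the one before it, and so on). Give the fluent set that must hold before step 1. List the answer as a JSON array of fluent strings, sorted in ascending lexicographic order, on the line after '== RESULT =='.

Regress step by step:
  through step 2 (move(dock,office)): drop {at(office)}, keep {open(d_bay_lab), open(d_dock_office)}, require {at(dock), open(d_dock_office)}
    → {at(dock), open(d_bay_lab), open(d_dock_office)}
  through step 1 (move(lab,dock)): drop {at(dock)}, keep {open(d_bay_lab), open(d_dock_office)}, require {at(lab), open(d_lab_dock)}
    → {at(lab), open(d_bay_lab), open(d_dock_office), open(d_lab_dock)}

== RESULT ==
["at(lab)", "open(d_bay_lab)", "open(d_dock_office)", "open(d_lab_dock)"]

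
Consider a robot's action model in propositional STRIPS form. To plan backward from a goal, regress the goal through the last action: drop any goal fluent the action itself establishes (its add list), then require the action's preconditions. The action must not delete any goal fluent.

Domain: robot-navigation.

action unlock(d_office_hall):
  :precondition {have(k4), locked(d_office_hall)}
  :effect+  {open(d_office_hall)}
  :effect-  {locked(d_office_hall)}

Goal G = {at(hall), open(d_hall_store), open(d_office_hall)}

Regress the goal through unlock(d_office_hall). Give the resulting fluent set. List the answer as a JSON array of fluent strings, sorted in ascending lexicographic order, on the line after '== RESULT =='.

Compute (G \ add) ∪ pre:
  G ∩ del = {}  (empty — regression defined)
  G \ add = {at(hall), open(d_hall_store), open(d_office_hall)} \ {open(d_office_hall)} = {at(hall), open(d_hall_store)}
  ∪ pre   = {at(hall), open(d_hall_store)} ∪ {have(k4), locked(d_office_hall)}
          = {at(hall), have(k4), locked(d_office_hall), open(d_hall_store)}

== RESULT ==
["at(hall)", "have(k4)", "locked(d_office_hall)", "open(d_hall_store)"]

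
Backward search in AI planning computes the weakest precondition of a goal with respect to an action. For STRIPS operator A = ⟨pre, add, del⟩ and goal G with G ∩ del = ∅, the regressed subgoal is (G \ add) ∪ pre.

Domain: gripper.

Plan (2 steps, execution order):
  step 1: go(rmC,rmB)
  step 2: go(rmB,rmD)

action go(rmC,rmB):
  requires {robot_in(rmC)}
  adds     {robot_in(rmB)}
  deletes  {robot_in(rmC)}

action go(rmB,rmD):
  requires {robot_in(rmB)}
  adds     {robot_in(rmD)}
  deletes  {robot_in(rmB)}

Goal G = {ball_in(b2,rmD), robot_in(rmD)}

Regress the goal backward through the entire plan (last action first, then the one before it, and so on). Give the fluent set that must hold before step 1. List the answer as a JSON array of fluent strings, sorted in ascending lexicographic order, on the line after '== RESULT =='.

Work backward from the goal:
  through step 2 (go(rmB,rmD)): drop {robot_in(rmD)}, keep {ball_in(b2,rmD)}, require {robot_in(rmB)}
    → {ball_in(b2,rmD), robot_in(rmB)}
  through step 1 (go(rmC,rmB)): drop {robot_in(rmB)}, keep {ball_in(b2,rmD)}, require {robot_in(rmC)}
    → {ball_in(b2,rmD), robot_in(rmC)}

== RESULT ==
["ball_in(b2,rmD)", "robot_in(rmC)"]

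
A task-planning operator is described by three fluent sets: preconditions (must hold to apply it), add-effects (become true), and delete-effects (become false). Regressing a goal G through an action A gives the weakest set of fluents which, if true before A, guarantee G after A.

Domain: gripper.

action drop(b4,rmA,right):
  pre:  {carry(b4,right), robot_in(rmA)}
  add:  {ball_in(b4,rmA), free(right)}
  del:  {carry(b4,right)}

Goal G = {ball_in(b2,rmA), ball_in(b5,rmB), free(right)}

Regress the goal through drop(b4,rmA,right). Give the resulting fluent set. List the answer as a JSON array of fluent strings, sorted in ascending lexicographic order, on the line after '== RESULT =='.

Regress:
  G ∩ del = {}  (empty — regression defined)
  G \ add = {ball_in(b2,rmA), ball_in(b5,rmB), free(right)} \ {ball_in(b4,rmA), free(right)} = {ball_in(b2,rmA), ball_in(b5,rmB)}
  ∪ pre   = {ball_in(b2,rmA), ball_in(b5,rmB)} ∪ {carry(b4,right), robot_in(rmA)}
          = {ball_in(b2,rmA), ball_in(b5,rmB), carry(b4,right), robot_in(rmA)}

== RESULT ==
["ball_in(b2,rmA)", "ball_in(b5,rmB)", "carry(b4,right)", "robot_in(rmA)"]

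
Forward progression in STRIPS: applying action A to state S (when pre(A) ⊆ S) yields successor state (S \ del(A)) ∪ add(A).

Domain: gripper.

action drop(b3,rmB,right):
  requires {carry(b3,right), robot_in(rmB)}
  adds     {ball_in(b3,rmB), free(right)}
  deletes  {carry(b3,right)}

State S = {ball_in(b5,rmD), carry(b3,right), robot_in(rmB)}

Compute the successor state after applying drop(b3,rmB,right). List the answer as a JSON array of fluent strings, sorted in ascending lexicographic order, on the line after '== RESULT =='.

Progress:
  pre ⊆ S: {carry(b3,right), robot_in(rmB)} ⊆ S  — applicable
  S \ del = {ball_in(b5,rmD), robot_in(rmB)}
  ∪ add   = {ball_in(b3,rmB), ball_in(b5,rmD), free(right), robot_in(rmB)}

== RESULT ==
["ball_in(b3,rmB)", "ball_in(b5,rmD)", "free(right)", "robot_in(rmB)"]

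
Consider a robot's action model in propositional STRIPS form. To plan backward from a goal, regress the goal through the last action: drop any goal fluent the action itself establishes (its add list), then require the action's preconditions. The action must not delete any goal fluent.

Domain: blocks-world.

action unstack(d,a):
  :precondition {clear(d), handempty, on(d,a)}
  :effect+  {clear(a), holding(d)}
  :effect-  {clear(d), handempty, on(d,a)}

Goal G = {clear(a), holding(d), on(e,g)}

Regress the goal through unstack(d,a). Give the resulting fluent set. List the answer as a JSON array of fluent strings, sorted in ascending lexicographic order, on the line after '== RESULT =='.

Regress:
  G ∩ del = {}  (empty — regression defined)
  G \ add = {clear(a), holding(d), on(e,g)} \ {clear(a), holding(d)} = {on(e,g)}
  ∪ pre   = {on(e,g)} ∪ {clear(d), handempty, on(d,a)}
          = {clear(d), handempty, on(d,a), on(e,g)}

== RESULT ==
["clear(d)", "handempty", "on(d,a)", "on(e,g)"]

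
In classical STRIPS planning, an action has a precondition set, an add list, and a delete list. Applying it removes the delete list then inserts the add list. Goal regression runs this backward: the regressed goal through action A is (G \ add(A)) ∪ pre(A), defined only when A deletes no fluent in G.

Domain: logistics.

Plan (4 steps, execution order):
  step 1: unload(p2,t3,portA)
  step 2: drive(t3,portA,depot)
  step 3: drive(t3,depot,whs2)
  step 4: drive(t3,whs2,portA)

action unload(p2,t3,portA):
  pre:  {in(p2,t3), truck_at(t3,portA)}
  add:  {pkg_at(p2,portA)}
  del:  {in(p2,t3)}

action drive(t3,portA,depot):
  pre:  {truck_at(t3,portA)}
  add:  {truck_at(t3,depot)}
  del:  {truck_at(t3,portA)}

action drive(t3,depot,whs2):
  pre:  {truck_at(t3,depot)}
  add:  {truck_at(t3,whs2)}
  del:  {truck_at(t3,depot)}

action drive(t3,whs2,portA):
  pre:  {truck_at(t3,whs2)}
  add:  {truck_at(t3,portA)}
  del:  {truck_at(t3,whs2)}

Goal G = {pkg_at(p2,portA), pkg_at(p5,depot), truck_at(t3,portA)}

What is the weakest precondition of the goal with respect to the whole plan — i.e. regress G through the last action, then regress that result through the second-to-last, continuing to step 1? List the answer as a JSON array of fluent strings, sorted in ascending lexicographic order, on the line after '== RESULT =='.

Work backward from the goal:
  through step 4 (drive(t3,whs2,portA)): drop {truck_at(t3,portA)}, keep {pkg_at(p2,portA), pkg_at(p5,depot)}, require {truck_at(t3,whs2)}
    → {pkg_at(p2,portA), pkg_at(p5,depot), truck_at(t3,whs2)}
  through step 3 (drive(t3,depot,whs2)): drop {truck_at(t3,whs2)}, keep {pkg_at(p2,portA), pkg_at(p5,depot)}, require {truck_at(t3,depot)}
    → {pkg_at(p2,portA), pkg_at(p5,depot), truck_at(t3,depot)}
  through step 2 (drive(t3,portA,depot)): drop {truck_at(t3,depot)}, keep {pkg_at(p2,portA), pkg_at(p5,depot)}, require {truck_at(t3,portA)}
    → {pkg_at(p2,portA), pkg_at(p5,depot), truck_at(t3,portA)}
  through step 1 (unload(p2,t3,portA)): drop {pkg_at(p2,portA)}, keep {pkg_at(p5,depot), truck_at(t3,portA)}, require {in(p2,t3), truck_at(t3,portA)}
    → {in(p2,t3), pkg_at(p5,depot), truck_at(t3,portA)}

== RESULT ==
["in(p2,t3)", "pkg_at(p5,depot)", "truck_at(t3,portA)"]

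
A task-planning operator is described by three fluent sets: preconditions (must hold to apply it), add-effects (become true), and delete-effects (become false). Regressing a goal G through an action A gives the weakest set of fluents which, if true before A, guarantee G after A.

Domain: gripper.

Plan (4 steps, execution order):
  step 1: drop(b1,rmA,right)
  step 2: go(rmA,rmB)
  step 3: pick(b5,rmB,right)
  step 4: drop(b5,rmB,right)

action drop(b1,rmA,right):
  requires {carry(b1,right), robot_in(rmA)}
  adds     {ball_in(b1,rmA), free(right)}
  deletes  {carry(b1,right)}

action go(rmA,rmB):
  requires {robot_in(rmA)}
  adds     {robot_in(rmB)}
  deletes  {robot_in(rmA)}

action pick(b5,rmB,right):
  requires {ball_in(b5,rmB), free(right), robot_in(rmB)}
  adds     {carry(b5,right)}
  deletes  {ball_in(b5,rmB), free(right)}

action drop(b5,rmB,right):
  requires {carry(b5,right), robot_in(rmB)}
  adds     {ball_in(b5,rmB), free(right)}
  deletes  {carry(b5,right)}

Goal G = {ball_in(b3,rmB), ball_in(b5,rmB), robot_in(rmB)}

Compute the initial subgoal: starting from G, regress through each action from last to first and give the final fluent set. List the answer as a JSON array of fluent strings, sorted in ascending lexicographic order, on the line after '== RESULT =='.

Regress step by step:
  through step 4 (drop(b5,rmB,right)): drop {ball_in(b5,rmB)}, keep {ball_in(b3,rmB), robot_in(rmB)}, require {carry(b5,right), robot_in(rmB)}
    → {ball_in(b3,rmB), carry(b5,right), robot_in(rmB)}
  through step 3 (pick(b5,rmB,right)): drop {carry(b5,right)}, keep {ball_in(b3,rmB), robot_in(rmB)}, require {ball_in(b5,rmB), free(right), robot_in(rmB)}
    → {ball_in(b3,rmB), ball_in(b5,rmB), free(right), robot_in(rmB)}
  through step 2 (go(rmA,rmB)): drop {robot_in(rmB)}, keep {ball_in(b3,rmB), ball_in(b5,rmB), free(right)}, require {robot_in(rmA)}
    → {ball_in(b3,rmB), ball_in(b5,rmB), free(right), robot_in(rmA)}
  through step 1 (drop(b1,rmA,right)): drop {free(right)}, keep {ball_in(b3,rmB), ball_in(b5,rmB), robot_in(rmA)}, require {carry(b1,right), robot_in(rmA)}
    → {ball_in(b3,rmB), ball_in(b5,rmB), carry(b1,right), robot_in(rmA)}

== RESULT ==
["ball_in(b3,rmB)", "ball_in(b5,rmB)", "carry(b1,right)", "robot_in(rmA)"]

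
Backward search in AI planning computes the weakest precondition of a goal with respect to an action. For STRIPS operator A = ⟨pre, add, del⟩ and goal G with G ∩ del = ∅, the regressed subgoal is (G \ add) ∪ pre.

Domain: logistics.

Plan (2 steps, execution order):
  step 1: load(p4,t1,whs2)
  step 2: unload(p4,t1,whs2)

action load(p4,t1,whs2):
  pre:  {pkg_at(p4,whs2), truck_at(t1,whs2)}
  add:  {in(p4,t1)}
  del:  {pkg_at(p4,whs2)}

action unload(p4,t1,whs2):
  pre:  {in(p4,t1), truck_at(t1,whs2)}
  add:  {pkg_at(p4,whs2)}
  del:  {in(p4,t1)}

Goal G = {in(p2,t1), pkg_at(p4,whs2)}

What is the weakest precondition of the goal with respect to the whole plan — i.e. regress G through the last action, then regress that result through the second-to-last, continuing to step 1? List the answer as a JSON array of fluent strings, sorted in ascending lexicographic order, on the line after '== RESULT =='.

Regress step by step:
  through step 2 (unload(p4,t1,whs2)): drop {pkg_at(p4,whs2)}, keep {in(p2,t1)}, require {in(p4,t1), truck_at(t1,whs2)}
    → {in(p2,t1), in(p4,t1), truck_at(t1,whs2)}
  through step 1 (load(p4,t1,whs2)): drop {in(p4,t1)}, keep {in(p2,t1), truck_at(t1,whs2)}, require {pkg_at(p4,whs2), truck_at(t1,whs2)}
    → {in(p2,t1), pkg_at(p4,whs2), truck_at(t1,whs2)}

== RESULT ==
["in(p2,t1)", "pkg_at(p4,whs2)", "truck_at(t1,whs2)"]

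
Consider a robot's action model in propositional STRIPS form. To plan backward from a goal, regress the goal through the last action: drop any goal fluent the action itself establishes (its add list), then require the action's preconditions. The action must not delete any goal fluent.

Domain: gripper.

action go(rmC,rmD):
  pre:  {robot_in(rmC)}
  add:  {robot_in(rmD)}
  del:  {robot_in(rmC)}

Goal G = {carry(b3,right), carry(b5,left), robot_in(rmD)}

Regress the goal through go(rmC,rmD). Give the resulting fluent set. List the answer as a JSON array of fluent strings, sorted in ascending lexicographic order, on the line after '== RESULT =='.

Regress:
  G ∩ del = {}  (empty — regression defined)
  G \ add = {carry(b3,right), carry(b5,left), robot_in(rmD)} \ {robot_in(rmD)} = {carry(b3,right), carry(b5,left)}
  ∪ pre   = {carry(b3,right), carry(b5,left)} ∪ {robot_in(rmC)}
          = {carry(b3,right), carry(b5,left), robot_in(rmC)}

== RESULT ==
["carry(b3,right)", "carry(b5,left)", "robot_in(rmC)"]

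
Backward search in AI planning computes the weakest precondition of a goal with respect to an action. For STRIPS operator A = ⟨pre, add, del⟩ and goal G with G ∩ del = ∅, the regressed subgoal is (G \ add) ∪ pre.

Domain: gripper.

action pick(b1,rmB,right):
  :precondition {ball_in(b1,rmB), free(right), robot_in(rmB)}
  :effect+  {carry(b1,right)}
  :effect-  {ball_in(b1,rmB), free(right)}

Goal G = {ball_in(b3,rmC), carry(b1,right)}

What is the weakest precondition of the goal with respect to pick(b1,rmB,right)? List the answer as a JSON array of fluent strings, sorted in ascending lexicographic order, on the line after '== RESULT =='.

Compute (G \ add) ∪ pre:
  G ∩ del = {}  (empty — regression defined)
  G \ add = {ball_in(b3,rmC), carry(b1,right)} \ {carry(b1,right)} = {ball_in(b3,rmC)}
  ∪ pre   = {ball_in(b3,rmC)} ∪ {ball_in(b1,rmB), free(right), robot_in(rmB)}
          = {ball_in(b1,rmB), ball_in(b3,rmC), free(right), robot_in(rmB)}

== RESULT ==
["ball_in(b1,rmB)", "ball_in(b3,rmC)", "free(right)", "robot_in(rmB)"]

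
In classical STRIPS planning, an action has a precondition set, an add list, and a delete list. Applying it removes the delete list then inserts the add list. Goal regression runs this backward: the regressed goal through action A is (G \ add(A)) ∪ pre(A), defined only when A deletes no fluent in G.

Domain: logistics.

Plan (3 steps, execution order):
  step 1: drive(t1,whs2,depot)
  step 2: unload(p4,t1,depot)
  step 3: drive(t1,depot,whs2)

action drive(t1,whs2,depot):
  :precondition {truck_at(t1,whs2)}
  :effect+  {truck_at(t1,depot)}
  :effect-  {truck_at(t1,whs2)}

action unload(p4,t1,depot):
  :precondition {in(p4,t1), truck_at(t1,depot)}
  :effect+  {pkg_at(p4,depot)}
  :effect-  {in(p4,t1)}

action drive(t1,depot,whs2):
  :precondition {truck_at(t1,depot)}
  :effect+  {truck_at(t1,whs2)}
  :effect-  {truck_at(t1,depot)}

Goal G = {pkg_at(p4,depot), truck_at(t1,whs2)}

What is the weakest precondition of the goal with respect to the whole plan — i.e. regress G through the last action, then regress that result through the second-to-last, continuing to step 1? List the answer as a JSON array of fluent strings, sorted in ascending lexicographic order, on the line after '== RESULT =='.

Regress step by step:
  through step 3 (drive(t1,depot,whs2)): drop {truck_at(t1,whs2)}, keep {pkg_at(p4,depot)}, require {truck_at(t1,depot)}
    → {pkg_at(p4,depot), truck_at(t1,depot)}
  through step 2 (unload(p4,t1,depot)): drop {pkg_at(p4,depot)}, keep {truck_at(t1,depot)}, require {in(p4,t1), truck_at(t1,depot)}
    → {in(p4,t1), truck_at(t1,depot)}
  through step 1 (drive(t1,whs2,depot)): drop {truck_at(t1,depot)}, keep {in(p4,t1)}, require {truck_at(t1,whs2)}
    → {in(p4,t1), truck_at(t1,whs2)}

== RESULT ==
["in(p4,t1)", "truck_at(t1,whs2)"]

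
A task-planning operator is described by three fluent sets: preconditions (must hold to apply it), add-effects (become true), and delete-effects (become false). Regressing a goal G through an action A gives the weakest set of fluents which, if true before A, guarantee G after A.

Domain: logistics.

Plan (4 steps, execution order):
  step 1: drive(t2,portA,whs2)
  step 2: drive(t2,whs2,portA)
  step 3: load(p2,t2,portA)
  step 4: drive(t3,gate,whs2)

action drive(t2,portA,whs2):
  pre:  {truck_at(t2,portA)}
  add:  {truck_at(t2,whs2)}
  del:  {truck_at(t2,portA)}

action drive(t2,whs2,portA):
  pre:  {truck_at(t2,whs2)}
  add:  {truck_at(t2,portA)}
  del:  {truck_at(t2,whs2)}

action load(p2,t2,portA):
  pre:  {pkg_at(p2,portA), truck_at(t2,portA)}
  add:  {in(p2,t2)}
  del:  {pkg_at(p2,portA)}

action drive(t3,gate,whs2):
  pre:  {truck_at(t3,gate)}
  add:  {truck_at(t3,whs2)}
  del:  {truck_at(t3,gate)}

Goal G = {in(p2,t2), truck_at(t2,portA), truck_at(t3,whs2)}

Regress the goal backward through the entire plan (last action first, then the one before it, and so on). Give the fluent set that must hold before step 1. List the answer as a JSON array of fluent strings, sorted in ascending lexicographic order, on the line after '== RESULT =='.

Work backward from the goal:
  through step 4 (drive(t3,gate,whs2)): drop {truck_at(t3,whs2)}, keep {in(p2,t2), truck_at(t2,portA)}, require {truck_at(t3,gate)}
    → {in(p2,t2), truck_at(t2,portA), truck_at(t3,gate)}
  through step 3 (load(p2,t2,portA)): drop {in(p2,t2)}, keep {truck_at(t2,portA), truck_at(t3,gate)}, require {pkg_at(p2,portA), truck_at(t2,portA)}
    → {pkg_at(p2,portA), truck_at(t2,portA), truck_at(t3,gate)}
  through step 2 (drive(t2,whs2,portA)): drop {truck_at(t2,portA)}, keep {pkg_at(p2,portA), truck_at(t3,gate)}, require {truck_at(t2,whs2)}
    → {pkg_at(p2,portA), truck_at(t2,whs2), truck_at(t3,gate)}
  through step 1 (drive(t2,portA,whs2)): drop {truck_at(t2,whs2)}, keep {pkg_at(p2,portA), truck_at(t3,gate)}, require {truck_at(t2,portA)}
    → {pkg_at(p2,portA), truck_at(t2,portA), truck_at(t3,gate)}

== RESULT ==
["pkg_at(p2,portA)", "truck_at(t2,portA)", "truck_at(t3,gate)"]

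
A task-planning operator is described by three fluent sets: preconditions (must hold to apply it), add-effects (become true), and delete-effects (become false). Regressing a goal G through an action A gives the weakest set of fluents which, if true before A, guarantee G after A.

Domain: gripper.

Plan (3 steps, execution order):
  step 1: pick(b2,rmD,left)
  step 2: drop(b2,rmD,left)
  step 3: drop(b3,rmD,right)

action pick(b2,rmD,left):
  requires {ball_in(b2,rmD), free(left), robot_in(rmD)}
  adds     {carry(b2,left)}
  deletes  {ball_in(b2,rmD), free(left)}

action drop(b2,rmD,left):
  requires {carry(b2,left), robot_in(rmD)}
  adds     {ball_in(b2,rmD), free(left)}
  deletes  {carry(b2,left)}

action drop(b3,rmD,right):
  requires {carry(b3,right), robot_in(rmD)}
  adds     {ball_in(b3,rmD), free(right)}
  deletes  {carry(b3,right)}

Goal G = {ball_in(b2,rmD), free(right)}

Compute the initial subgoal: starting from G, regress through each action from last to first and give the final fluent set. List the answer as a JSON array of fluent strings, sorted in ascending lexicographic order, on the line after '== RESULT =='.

Regress step by step:
  through step 3 (drop(b3,rmD,right)): drop {free(right)}, keep {ball_in(b2,rmD)}, require {carry(b3,right), robot_in(rmD)}
    → {ball_in(b2,rmD), carry(b3,right), robot_in(rmD)}
  through step 2 (drop(b2,rmD,left)): drop {ball_in(b2,rmD)}, keep {carry(b3,right), robot_in(rmD)}, require {carry(b2,left), robot_in(rmD)}
    → {carry(b2,left), carry(b3,right), robot_in(rmD)}
  through step 1 (pick(b2,rmD,left)): drop {carry(b2,left)}, keep {carry(b3,right), robot_in(rmD)}, require {ball_in(b2,rmD), free(left), robot_in(rmD)}
    → {ball_in(b2,rmD), carry(b3,right), free(left), robot_in(rmD)}

== RESULT ==
["ball_in(b2,rmD)", "carry(b3,right)", "free(left)", "robot_in(rmD)"]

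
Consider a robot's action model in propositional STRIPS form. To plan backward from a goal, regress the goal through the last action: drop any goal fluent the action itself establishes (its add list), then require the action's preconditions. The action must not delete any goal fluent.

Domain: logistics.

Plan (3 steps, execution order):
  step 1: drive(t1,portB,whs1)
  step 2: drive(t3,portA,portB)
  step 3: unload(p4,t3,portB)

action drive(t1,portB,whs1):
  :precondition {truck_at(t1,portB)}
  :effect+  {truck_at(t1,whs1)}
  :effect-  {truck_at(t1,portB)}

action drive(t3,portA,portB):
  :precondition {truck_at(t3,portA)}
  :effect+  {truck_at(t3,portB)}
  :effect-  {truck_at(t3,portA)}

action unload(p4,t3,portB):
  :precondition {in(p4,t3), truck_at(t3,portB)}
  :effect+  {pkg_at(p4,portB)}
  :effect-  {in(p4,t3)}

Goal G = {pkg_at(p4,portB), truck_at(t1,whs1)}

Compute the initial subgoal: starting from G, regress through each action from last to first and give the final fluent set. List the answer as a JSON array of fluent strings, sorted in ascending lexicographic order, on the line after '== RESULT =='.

Regress step by step:
  through step 3 (unload(p4,t3,portB)): drop {pkg_at(p4,portB)}, keep {truck_at(t1,whs1)}, require {in(p4,t3), truck_at(t3,portB)}
    → {in(p4,t3), truck_at(t1,whs1), truck_at(t3,portB)}
  through step 2 (drive(t3,portA,portB)): drop {truck_at(t3,portB)}, keep {in(p4,t3), truck_at(t1,whs1)}, require {truck_at(t3,portA)}
    → {in(p4,t3), truck_at(t1,whs1), truck_at(t3,portA)}
  through step 1 (drive(t1,portB,whs1)): drop {truck_at(t1,whs1)}, keep {in(p4,t3), truck_at(t3,portA)}, require {truck_at(t1,portB)}
    → {in(p4,t3), truck_at(t1,portB), truck_at(t3,portA)}

== RESULT ==
["in(p4,t3)", "truck_at(t1,portB)", "truck_at(t3,portA)"]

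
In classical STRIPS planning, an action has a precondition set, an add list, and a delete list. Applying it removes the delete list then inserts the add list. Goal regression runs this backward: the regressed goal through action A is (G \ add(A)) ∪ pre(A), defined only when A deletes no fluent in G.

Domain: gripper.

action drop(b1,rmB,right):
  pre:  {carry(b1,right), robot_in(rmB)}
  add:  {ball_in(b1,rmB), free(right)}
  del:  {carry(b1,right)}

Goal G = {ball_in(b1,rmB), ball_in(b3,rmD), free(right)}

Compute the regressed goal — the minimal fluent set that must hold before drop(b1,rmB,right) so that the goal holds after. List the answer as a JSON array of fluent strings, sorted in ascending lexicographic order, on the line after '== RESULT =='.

Compute (G \ add) ∪ pre:
  G ∩ del = {}  (empty — regression defined)
  G \ add = {ball_in(b1,rmB), ball_in(b3,rmD), free(right)} \ {ball_in(b1,rmB), free(right)} = {ball_in(b3,rmD)}
  ∪ pre   = {ball_in(b3,rmD)} ∪ {carry(b1,right), robot_in(rmB)}
          = {ball_in(b3,rmD), carry(b1,right), robot_in(rmB)}

== RESULT ==
["ball_in(b3,rmD)", "carry(b1,right)", "robot_in(rmB)"]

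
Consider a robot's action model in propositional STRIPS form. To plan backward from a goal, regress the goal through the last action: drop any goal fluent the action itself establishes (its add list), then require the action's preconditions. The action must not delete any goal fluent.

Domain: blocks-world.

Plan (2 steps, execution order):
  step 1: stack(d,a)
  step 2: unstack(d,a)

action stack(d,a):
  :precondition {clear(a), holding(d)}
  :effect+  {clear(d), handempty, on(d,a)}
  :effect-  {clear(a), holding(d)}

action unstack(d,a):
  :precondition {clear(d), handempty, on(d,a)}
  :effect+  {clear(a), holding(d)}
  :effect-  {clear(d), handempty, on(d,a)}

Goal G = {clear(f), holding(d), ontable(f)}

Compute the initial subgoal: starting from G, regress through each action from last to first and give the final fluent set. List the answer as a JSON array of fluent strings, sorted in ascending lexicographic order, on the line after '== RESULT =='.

Regress step by step:
  through step 2 (unstack(d,a)): drop {holding(d)}, keep {clear(f), ontable(f)}, require {clear(d), handempty, on(d,a)}
    → {clear(d), clear(f), handempty, on(d,a), ontable(f)}
  through step 1 (stack(d,a)): drop {clear(d), handempty, on(d,a)}, keep {clear(f), ontable(f)}, require {clear(a), holding(d)}
    → {clear(a), clear(f), holding(d), ontable(f)}

== RESULT ==
["clear(a)", "clear(f)", "holding(d)", "ontable(f)"]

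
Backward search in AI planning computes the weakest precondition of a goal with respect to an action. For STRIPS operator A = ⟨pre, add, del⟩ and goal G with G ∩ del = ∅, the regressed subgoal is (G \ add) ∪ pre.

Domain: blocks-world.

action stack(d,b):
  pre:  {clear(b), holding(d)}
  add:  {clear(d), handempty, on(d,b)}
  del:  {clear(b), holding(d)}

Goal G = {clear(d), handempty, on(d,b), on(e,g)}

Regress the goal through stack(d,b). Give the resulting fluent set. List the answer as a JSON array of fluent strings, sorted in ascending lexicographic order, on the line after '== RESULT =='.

Regress:
  G ∩ del = {}  (empty — regression defined)
  G \ add = {clear(d), handempty, on(d,b), on(e,g)} \ {clear(d), handempty, on(d,b)} = {on(e,g)}
  ∪ pre   = {on(e,g)} ∪ {clear(b), holding(d)}
          = {clear(b), holding(d), on(e,g)}

== RESULT ==
["clear(b)", "holding(d)", "on(e,g)"]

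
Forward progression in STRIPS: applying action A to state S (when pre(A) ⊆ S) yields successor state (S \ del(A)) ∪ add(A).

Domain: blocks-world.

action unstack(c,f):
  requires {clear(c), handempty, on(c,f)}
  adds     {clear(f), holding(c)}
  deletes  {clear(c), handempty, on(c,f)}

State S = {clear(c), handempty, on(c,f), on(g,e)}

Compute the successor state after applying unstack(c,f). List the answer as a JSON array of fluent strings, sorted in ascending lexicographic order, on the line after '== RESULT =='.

Progress:
  pre ⊆ S: {clear(c), handempty, on(c,f)} ⊆ S  — applicable
  S \ del = {on(g,e)}
  ∪ add   = {clear(f), holding(c), on(g,e)}

== RESULT ==
["clear(f)", "holding(c)", "on(g,e)"]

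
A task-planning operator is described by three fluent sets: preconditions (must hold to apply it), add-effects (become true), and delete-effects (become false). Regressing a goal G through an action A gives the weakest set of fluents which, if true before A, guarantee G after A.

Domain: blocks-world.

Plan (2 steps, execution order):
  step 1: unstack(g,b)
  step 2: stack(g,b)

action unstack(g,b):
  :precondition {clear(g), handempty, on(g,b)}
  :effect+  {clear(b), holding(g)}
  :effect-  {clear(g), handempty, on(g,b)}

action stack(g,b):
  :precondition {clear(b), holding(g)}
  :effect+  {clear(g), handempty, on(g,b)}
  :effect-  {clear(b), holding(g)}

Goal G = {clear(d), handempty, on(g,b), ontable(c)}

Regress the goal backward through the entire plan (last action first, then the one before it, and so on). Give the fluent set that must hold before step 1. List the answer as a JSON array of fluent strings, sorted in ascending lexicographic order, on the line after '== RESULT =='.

Work backward from the goal:
  through step 2 (stack(g,b)): drop {handempty, on(g,b)}, keep {clear(d), ontable(c)}, require {clear(b), holding(g)}
    → {clear(b), clear(d), holding(g), ontable(c)}
  through step 1 (unstack(g,b)): drop {clear(b), holding(g)}, keep {clear(d), ontable(c)}, require {clear(g), handempty, on(g,b)}
    → {clear(d), clear(g), handempty, on(g,b), ontable(c)}

== RESULT ==
["clear(d)", "clear(g)", "handempty", "on(g,b)", "ontable(c)"]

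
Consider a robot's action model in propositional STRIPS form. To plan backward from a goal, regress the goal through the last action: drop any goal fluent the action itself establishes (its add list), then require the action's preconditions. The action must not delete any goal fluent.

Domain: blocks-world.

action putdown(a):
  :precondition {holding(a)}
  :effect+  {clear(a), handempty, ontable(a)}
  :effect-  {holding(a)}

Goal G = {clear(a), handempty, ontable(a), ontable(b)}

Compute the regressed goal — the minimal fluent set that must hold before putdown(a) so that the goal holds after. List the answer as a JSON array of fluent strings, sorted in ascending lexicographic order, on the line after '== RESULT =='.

Regress:
  G ∩ del = {}  (empty — regression defined)
  G \ add = {clear(a), handempty, ontable(a), ontable(b)} \ {clear(a), handempty, ontable(a)} = {ontable(b)}
  ∪ pre   = {ontable(b)} ∪ {holding(a)}
          = {holding(a), ontable(b)}

== RESULT ==
["holding(a)", "ontable(b)"]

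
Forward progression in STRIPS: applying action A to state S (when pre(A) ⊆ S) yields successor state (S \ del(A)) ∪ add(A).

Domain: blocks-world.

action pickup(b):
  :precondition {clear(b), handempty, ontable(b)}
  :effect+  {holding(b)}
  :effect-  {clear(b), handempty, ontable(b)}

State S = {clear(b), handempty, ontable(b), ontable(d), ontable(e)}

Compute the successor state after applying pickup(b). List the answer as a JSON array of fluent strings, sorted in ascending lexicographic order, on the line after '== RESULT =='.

Compute (S \ del) ∪ add:
  pre ⊆ S: {clear(b), handempty, ontable(b)} ⊆ S  — applicable
  S \ del = {ontable(d), ontable(e)}
  ∪ add   = {holding(b), ontable(d), ontable(e)}

== RESULT ==
["holding(b)", "ontable(d)", "ontable(e)"]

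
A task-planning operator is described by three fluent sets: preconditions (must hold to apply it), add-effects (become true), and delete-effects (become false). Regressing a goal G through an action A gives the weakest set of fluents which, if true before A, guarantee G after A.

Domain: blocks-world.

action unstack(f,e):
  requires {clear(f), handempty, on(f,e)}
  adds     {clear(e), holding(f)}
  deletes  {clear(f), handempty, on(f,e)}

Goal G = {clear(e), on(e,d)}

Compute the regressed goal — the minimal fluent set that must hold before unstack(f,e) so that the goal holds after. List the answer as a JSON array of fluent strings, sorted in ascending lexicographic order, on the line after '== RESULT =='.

Regress:
  G ∩ del = {}  (empty — regression defined)
  G \ add = {clear(e), on(e,d)} \ {clear(e), holding(f)} = {on(e,d)}
  ∪ pre   = {on(e,d)} ∪ {clear(f), handempty, on(f,e)}
          = {clear(f), handempty, on(e,d), on(f,e)}

== RESULT ==
["clear(f)", "handempty", "on(e,d)", "on(f,e)"]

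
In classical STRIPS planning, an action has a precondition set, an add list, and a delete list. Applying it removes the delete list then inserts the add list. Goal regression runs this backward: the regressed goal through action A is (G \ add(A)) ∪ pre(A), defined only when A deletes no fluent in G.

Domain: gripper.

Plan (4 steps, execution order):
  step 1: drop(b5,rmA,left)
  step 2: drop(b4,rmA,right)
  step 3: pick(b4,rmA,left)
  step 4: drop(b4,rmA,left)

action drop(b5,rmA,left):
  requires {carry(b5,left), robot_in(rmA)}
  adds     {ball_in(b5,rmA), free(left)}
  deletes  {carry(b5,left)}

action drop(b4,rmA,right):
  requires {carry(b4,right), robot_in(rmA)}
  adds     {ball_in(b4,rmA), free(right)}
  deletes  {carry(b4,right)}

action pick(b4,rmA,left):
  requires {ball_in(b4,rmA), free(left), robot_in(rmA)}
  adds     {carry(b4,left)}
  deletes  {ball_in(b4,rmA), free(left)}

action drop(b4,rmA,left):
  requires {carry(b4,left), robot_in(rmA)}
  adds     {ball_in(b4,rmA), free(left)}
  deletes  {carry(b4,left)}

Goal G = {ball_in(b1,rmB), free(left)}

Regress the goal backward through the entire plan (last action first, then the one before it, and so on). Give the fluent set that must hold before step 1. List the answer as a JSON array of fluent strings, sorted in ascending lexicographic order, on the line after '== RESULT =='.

Regress step by step:
  through step 4 (drop(b4,rmA,left)): drop {free(left)}, keep {ball_in(b1,rmB)}, require {carry(b4,left), robot_in(rmA)}
    → {ball_in(b1,rmB), carry(b4,left), robot_in(rmA)}
  through step 3 (pick(b4,rmA,left)): drop {carry(b4,left)}, keep {ball_in(b1,rmB), robot_in(rmA)}, require {ball_in(b4,rmA), free(left), robot_in(rmA)}
    → {ball_in(b1,rmB), ball_in(b4,rmA), free(left), robot_in(rmA)}
  through step 2 (drop(b4,rmA,right)): drop {ball_in(b4,rmA)}, keep {ball_in(b1,rmB), free(left), robot_in(rmA)}, require {carry(b4,right), robot_in(rmA)}
    → {ball_in(b1,rmB), carry(b4,right), free(left), robot_in(rmA)}
  through step 1 (drop(b5,rmA,left)): drop {free(left)}, keep {ball_in(b1,rmB), carry(b4,right), robot_in(rmA)}, require {carry(b5,left), robot_in(rmA)}
    → {ball_in(b1,rmB), carry(b4,right), carry(b5,left), robot_in(rmA)}

== RESULT ==
["ball_in(b1,rmB)", "carry(b4,right)", "carry(b5,left)", "robot_in(rmA)"]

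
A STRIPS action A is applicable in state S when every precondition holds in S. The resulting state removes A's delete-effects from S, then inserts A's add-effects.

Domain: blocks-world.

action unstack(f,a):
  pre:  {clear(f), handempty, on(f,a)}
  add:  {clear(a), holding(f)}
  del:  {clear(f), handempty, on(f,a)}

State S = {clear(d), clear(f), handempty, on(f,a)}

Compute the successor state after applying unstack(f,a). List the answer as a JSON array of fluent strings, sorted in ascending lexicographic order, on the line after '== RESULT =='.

Compute (S \ del) ∪ add:
  pre ⊆ S: {clear(f), handempty, on(f,a)} ⊆ S  — applicable
  S \ del = {clear(d)}
  ∪ add   = {clear(a), clear(d), holding(f)}

== RESULT ==
["clear(a)", "clear(d)", "holding(f)"]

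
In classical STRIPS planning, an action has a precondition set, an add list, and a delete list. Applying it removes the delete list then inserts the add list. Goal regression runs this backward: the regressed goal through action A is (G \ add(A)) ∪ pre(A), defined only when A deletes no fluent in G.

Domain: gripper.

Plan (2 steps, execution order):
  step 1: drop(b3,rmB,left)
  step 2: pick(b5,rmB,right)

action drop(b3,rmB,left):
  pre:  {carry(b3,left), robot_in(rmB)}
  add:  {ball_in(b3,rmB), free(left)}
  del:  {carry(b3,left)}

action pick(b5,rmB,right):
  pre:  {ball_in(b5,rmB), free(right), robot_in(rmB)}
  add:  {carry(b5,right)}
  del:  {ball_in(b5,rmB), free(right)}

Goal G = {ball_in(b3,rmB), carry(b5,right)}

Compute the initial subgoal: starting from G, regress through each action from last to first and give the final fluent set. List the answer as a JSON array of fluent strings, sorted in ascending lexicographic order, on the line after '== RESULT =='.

Regress step by step:
  through step 2 (pick(b5,rmB,right)): drop {carry(b5,right)}, keep {ball_in(b3,rmB)}, require {ball_in(b5,rmB), free(right), robot_in(rmB)}
    → {ball_in(b3,rmB), ball_in(b5,rmB), free(right), robot_in(rmB)}
  through step 1 (drop(b3,rmB,left)): drop {ball_in(b3,rmB)}, keep {ball_in(b5,rmB), free(right), robot_in(rmB)}, require {carry(b3,left), robot_in(rmB)}
    → {ball_in(b5,rmB), carry(b3,left), free(right), robot_in(rmB)}

== RESULT ==
["ball_in(b5,rmB)", "carry(b3,left)", "free(right)", "robot_in(rmB)"]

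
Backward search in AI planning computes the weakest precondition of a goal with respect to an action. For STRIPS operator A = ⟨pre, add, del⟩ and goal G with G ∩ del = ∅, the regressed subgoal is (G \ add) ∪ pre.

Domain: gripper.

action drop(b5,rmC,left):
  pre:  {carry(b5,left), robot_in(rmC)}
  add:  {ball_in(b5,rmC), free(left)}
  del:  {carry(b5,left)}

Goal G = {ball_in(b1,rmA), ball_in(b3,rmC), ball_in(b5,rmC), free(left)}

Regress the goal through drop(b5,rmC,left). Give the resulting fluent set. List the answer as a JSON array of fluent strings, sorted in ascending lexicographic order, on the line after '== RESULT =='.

Compute (G \ add) ∪ pre:
  G ∩ del = {}  (empty — regression defined)
  G \ add = {ball_in(b1,rmA), ball_in(b3,rmC), ball_in(b5,rmC), free(left)} \ {ball_in(b5,rmC), free(left)} = {ball_in(b1,rmA), ball_in(b3,rmC)}
  ∪ pre   = {ball_in(b1,rmA), ball_in(b3,rmC)} ∪ {carry(b5,left), robot_in(rmC)}
          = {ball_in(b1,rmA), ball_in(b3,rmC), carry(b5,left), robot_in(rmC)}

== RESULT ==
["ball_in(b1,rmA)", "ball_in(b3,rmC)", "carry(b5,left)", "robot_in(rmC)"]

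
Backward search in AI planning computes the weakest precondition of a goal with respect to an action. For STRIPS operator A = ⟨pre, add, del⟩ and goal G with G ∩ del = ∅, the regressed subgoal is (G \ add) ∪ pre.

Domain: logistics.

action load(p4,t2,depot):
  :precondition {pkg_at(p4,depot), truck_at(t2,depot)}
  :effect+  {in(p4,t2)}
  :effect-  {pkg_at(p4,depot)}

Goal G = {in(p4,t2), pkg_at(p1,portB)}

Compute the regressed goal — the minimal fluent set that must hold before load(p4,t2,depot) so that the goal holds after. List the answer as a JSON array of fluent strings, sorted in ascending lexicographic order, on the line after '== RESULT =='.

Compute (G \ add) ∪ pre:
  G ∩ del = {}  (empty — regression defined)
  G \ add = {in(p4,t2), pkg_at(p1,portB)} \ {in(p4,t2)} = {pkg_at(p1,portB)}
  ∪ pre   = {pkg_at(p1,portB)} ∪ {pkg_at(p4,depot), truck_at(t2,depot)}
          = {pkg_at(p1,portB), pkg_at(p4,depot), truck_at(t2,depot)}

== RESULT ==
["pkg_at(p1,portB)", "pkg_at(p4,depot)", "truck_at(t2,depot)"]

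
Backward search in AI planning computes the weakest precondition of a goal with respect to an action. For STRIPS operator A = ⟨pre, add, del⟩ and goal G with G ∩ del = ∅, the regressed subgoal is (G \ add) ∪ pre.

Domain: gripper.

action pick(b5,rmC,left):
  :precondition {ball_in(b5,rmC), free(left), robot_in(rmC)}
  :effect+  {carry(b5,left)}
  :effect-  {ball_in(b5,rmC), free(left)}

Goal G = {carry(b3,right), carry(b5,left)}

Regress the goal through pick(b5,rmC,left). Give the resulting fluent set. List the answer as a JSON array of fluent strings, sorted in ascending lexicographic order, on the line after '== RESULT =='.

Compute (G \ add) ∪ pre:
  G ∩ del = {}  (empty — regression defined)
  G \ add = {carry(b3,right), carry(b5,left)} \ {carry(b5,left)} = {carry(b3,right)}
  ∪ pre   = {carry(b3,right)} ∪ {ball_in(b5,rmC), free(left), robot_in(rmC)}
          = {ball_in(b5,rmC), carry(b3,right), free(left), robot_in(rmC)}

== RESULT ==
["ball_in(b5,rmC)", "carry(b3,right)", "free(left)", "robot_in(rmC)"]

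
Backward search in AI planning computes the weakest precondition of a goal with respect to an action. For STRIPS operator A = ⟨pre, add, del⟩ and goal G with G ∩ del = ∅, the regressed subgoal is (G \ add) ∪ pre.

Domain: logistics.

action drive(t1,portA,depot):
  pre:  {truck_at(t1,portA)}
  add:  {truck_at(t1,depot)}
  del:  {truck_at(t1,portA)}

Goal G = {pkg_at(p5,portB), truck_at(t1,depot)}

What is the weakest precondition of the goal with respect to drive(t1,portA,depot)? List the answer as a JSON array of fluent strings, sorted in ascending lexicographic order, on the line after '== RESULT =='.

Regress:
  G ∩ del = {}  (empty — regression defined)
  G \ add = {pkg_at(p5,portB), truck_at(t1,depot)} \ {truck_at(t1,depot)} = {pkg_at(p5,portB)}
  ∪ pre   = {pkg_at(p5,portB)} ∪ {truck_at(t1,portA)}
          = {pkg_at(p5,portB), truck_at(t1,portA)}

== RESULT ==
["pkg_at(p5,portB)", "truck_at(t1,portA)"]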